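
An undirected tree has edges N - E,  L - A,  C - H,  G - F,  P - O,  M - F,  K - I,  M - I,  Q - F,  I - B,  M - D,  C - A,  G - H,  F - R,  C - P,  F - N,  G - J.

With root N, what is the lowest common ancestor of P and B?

F

Ancestors of P (toward the root): P, C, H, G, F, N.
Ancestors of B: B, I, M, F, N.
The deepest node appearing in both lists is F.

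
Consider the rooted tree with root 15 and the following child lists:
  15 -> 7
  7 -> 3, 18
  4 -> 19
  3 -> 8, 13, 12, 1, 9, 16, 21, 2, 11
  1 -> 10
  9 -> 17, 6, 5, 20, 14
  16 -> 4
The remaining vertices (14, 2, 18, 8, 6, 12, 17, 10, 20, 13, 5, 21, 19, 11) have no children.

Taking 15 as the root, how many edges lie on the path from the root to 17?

Climbing from 17 to the root: 17–9–3–7–15. That's 4 steps.

4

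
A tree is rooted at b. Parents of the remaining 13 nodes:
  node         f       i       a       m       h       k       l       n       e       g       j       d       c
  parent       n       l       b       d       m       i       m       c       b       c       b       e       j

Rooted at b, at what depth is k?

6

Path from b to k: b → e → d → m → l → i → k, which has 6 edges.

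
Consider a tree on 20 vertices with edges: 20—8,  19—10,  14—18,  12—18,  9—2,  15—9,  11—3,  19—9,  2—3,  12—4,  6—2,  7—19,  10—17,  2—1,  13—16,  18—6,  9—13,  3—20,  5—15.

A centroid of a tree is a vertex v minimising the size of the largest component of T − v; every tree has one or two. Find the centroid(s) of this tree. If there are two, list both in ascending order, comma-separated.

2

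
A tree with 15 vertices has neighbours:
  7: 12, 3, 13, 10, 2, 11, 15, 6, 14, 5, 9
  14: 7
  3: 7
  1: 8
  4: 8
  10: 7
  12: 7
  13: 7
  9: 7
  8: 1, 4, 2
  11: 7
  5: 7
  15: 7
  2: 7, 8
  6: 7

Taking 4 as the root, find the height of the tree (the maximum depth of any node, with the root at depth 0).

A deepest node is 15, reached by 4 – 8 – 2 – 7 – 15.
That path has 4 edges, so the height is 4.

4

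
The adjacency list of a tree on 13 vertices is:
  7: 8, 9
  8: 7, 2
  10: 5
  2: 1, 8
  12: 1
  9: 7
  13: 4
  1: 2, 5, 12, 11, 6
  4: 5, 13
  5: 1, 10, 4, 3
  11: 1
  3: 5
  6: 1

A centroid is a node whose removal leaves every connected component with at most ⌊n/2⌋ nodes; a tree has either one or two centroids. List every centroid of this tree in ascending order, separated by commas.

1

Delete 1: the remaining components have sizes 5, 4, 1, 1, 1. Max 5 ≤ 6, so 1 is a centroid.
Every other node leaves some component of size > 6, so the centroid is unique.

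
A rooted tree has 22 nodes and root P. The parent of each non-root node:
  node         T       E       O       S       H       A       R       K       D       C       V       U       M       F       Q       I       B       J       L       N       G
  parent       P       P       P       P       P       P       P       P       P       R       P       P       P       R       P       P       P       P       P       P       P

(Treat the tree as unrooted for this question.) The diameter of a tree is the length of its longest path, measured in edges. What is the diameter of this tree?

3

BFS from F reaches D last, at distance 3; BFS from D confirms no node is farther.
Path: F – R – P – D.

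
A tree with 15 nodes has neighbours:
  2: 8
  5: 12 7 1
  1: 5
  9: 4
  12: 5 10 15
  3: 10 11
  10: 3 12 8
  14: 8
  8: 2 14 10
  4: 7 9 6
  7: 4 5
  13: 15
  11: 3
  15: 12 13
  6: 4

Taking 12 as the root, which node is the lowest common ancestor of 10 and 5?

12

Path 10→root: 10 12; path 5→root: 5 12.
First common node: 12.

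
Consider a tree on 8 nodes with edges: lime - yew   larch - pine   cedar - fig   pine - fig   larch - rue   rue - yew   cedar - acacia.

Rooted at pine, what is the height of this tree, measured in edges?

lime sits deepest: pine-larch-rue-yew-lime — 4 edges from the root.

4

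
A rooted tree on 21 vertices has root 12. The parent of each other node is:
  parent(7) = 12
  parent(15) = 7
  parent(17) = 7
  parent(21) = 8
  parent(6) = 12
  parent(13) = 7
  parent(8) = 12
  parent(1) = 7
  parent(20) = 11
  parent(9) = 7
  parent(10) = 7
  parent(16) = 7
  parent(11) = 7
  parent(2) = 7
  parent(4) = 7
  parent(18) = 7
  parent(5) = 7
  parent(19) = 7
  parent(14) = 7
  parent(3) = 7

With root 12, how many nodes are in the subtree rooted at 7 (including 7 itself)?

17

The subtree rooted at 7 contains: 7, 11, 10, 2, 16, 3, 17, 18, 9, 5, 13, 4, 14, 19, 15, 1, 20 — 17 nodes.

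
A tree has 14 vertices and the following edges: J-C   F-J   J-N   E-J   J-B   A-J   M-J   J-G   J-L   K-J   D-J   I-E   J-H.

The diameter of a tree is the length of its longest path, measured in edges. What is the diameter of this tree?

3

Starting from I, a farthest node is N at distance 3.
One longest path: I-E-J-N.
So the diameter is 3.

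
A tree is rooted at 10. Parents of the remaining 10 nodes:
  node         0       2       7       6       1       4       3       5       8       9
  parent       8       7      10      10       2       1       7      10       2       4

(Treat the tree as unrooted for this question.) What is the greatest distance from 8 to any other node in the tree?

The node farthest from 8 is 6 (9, 5 also at distance 4), via 8-2-7-10-6 — 4 edges.

4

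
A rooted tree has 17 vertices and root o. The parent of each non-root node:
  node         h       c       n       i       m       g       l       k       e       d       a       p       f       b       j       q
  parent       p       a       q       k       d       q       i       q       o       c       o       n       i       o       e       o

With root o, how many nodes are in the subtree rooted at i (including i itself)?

3

Descendants of i (including itself): i, f, l. That's 3.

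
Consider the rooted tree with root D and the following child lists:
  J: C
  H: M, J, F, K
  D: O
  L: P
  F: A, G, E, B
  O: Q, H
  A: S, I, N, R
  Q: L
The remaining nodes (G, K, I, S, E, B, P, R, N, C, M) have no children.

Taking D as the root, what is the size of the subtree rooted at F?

9

The subtree rooted at F contains: F, A, B, G, E, N, I, R, S — 9 nodes.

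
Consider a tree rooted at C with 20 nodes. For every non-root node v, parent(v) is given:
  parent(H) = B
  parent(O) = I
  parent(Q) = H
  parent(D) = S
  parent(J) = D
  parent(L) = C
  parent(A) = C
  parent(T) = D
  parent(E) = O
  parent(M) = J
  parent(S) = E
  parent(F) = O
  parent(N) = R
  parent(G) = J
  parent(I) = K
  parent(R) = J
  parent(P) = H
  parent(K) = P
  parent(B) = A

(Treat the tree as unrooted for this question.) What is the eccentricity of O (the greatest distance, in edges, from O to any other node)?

8

Distances from O peak at 8, attained at L.
O–I–K–P–H–B–A–C–L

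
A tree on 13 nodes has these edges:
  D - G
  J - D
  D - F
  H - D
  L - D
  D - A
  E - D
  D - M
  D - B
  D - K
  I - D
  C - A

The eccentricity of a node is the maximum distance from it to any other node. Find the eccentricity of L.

A farthest node from L is C.
The path L–D–A–C has 3 edges.

3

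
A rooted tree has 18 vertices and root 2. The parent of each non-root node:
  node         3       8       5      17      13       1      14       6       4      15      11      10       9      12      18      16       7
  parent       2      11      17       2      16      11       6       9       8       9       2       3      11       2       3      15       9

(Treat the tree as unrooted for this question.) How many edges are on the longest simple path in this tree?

7

BFS from 10 reaches 13 last, at distance 7; BFS from 13 confirms no node is farther.
Path: 10–3–2–11–9–15–16–13.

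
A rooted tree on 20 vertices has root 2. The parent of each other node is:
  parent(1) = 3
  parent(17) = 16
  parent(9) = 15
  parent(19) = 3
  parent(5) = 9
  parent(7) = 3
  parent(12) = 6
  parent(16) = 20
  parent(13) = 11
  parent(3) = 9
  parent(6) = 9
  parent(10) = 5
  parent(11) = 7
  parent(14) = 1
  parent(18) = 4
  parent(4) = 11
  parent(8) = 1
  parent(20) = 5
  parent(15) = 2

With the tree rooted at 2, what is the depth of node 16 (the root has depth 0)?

Path from 2 to 16: 2–15–9–5–20–16, which has 5 edges.

5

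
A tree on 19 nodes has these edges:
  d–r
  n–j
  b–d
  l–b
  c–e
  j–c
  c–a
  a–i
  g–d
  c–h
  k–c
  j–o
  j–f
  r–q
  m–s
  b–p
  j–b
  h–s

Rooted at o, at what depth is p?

3

o–j–b–p — 3 edges.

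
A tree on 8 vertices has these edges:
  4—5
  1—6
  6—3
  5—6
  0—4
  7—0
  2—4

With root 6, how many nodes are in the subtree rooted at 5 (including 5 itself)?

Descendants of 5 (including itself): 5, 4, 2, 0, 7. That's 5.

5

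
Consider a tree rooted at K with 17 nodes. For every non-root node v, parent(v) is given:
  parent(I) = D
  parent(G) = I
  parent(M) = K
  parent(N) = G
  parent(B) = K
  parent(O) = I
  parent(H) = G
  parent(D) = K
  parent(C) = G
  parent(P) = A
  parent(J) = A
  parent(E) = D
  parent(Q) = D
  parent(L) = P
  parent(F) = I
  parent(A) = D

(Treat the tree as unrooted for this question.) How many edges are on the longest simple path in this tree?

6

Starting from L, a farthest node is H at distance 6.
One longest path: L–P–A–D–I–G–H.
So the diameter is 6.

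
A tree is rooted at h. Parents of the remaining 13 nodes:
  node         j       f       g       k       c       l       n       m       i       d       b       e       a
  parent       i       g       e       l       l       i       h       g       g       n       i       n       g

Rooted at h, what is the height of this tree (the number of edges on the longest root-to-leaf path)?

6

A deepest node is k, reached by h → n → e → g → i → l → k.
That path has 6 edges, so the height is 6.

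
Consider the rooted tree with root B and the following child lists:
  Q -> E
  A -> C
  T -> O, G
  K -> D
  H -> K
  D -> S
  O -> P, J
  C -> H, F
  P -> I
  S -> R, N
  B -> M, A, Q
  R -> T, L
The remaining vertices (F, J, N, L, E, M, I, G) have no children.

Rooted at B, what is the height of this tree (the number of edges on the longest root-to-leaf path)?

The longest root-to-leaf path is B → A → C → H → K → D → S → R → T → O → P → I (11 edges).

11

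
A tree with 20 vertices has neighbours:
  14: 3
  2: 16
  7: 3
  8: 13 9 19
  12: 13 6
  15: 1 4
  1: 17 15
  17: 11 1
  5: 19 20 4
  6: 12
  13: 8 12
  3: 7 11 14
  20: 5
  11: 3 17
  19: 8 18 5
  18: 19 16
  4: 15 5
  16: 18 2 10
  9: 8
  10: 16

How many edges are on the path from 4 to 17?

3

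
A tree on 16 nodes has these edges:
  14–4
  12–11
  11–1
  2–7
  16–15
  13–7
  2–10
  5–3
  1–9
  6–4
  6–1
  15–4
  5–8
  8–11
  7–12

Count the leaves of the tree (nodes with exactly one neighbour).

6

Degree-1 nodes: 3, 9, 10, 13, 14, 16 — 6 of them.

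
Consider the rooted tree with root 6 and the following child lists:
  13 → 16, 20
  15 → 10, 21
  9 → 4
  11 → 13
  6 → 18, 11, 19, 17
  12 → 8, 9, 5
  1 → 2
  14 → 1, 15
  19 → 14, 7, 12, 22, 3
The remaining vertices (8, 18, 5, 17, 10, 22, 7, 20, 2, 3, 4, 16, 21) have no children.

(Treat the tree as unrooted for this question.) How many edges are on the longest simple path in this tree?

7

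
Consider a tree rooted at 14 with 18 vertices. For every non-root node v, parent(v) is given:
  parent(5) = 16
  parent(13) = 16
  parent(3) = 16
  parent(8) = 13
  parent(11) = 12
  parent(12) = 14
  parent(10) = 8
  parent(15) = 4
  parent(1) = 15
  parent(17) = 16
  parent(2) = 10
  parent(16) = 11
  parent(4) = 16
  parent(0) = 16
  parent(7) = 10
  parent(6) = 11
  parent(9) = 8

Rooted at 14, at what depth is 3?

Path from 14 to 3: 14 → 12 → 11 → 16 → 3, which has 4 edges.

4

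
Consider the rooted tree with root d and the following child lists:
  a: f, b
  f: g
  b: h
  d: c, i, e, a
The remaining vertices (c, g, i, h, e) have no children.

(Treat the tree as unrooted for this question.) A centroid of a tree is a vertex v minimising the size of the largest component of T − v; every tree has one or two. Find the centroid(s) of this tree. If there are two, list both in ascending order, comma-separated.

a

Removing a splits the tree into components of sizes 4, 2, 2; the largest is 4 ≤ ⌊9/2⌋ = 4.
No neighbour of a does as well, so a is the unique centroid.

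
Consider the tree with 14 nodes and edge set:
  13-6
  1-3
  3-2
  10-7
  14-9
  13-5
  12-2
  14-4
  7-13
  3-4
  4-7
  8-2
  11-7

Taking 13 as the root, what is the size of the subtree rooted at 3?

The subtree rooted at 3 contains: 3, 2, 1, 8, 12 — 5 nodes.

5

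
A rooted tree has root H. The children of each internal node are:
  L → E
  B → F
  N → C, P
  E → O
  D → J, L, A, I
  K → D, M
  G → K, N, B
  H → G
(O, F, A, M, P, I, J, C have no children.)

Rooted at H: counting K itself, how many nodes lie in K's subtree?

9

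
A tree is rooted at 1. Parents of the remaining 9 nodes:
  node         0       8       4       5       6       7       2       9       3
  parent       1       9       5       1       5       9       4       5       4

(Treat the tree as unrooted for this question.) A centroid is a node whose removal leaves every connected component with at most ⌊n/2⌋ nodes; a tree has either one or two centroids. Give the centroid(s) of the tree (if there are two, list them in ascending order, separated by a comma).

5

Removing 5 splits the tree into components of sizes 3, 3, 2, 1; the largest is 3 ≤ ⌊10/2⌋ = 5.
No neighbour of 5 does as well, so 5 is the unique centroid.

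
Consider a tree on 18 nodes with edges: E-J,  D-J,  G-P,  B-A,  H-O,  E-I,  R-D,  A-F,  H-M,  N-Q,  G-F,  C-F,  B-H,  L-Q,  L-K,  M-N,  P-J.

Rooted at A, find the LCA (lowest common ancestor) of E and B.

E's ancestor chain is E, J, P, G, F, A and B's is B, A; they first meet at A.

A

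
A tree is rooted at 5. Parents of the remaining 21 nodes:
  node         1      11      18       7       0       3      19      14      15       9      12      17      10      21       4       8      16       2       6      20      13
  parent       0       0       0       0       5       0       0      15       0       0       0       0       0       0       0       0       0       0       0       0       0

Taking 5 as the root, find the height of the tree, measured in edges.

3

14 sits deepest: 5 → 0 → 15 → 14 — 3 edges from the root.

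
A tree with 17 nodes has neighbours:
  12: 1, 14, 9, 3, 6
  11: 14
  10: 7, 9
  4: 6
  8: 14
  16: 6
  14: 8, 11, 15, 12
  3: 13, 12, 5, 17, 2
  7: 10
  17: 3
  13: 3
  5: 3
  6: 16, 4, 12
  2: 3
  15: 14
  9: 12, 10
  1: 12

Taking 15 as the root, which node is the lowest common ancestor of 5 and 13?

Ancestors of 5 (toward the root): 5, 3, 12, 14, 15.
Ancestors of 13: 13, 3, 12, 14, 15.
The deepest node appearing in both lists is 3.

3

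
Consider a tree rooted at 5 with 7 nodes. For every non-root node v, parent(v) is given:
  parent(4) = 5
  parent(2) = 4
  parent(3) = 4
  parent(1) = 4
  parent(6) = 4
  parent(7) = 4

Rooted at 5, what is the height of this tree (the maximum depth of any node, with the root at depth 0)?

3 sits deepest: 5–4–3 — 2 edges from the root.

2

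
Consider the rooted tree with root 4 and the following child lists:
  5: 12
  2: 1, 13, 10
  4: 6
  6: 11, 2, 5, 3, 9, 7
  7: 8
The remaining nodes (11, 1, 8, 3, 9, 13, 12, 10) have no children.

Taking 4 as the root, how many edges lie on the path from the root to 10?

3

4 → 6 → 2 → 10 — 3 edges.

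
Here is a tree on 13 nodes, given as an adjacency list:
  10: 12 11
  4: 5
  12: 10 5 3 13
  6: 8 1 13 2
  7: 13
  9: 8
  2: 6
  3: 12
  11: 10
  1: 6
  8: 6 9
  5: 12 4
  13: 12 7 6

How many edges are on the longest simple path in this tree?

Starting from 11, a farthest node is 9 at distance 6.
One longest path: 11-10-12-13-6-8-9.
So the diameter is 6.

6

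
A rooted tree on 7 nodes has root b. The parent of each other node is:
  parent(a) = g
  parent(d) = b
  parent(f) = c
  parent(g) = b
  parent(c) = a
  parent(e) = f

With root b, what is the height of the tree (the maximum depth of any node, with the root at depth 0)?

5

e sits deepest: b → g → a → c → f → e — 5 edges from the root.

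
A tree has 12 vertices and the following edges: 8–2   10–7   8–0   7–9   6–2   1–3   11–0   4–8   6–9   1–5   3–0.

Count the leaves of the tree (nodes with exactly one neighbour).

The leaves are 4, 5, 10, 11.
That is 4 leaves.

4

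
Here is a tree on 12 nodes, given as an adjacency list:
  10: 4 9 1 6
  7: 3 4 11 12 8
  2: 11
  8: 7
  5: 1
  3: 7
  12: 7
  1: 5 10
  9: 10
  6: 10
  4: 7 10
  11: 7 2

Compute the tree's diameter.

A longest path is 2 - 11 - 7 - 4 - 10 - 1 - 5, with 6 edges.

6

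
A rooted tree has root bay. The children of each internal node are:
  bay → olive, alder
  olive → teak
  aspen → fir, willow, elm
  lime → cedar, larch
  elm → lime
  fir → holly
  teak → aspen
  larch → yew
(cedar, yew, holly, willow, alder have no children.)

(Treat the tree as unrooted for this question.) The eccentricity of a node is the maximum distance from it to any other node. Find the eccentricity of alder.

Distances from alder peak at 8, attained at yew.
alder-bay-olive-teak-aspen-elm-lime-larch-yew

8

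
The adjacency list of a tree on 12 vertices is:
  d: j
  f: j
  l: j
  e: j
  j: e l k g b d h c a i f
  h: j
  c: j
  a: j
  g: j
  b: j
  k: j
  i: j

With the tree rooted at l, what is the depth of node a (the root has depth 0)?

2

Climbing from a to the root: a – j – l. That's 2 steps.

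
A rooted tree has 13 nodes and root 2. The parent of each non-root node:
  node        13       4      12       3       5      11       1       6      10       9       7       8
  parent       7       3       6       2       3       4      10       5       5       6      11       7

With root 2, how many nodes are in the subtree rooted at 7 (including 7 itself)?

The subtree rooted at 7 contains: 7, 8, 13 — 3 nodes.

3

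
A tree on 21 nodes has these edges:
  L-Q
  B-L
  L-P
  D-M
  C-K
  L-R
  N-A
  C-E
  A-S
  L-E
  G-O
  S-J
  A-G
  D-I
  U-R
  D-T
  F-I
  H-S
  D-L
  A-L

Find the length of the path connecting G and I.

The path is G - A - L - D - I, which has 4 edges.

4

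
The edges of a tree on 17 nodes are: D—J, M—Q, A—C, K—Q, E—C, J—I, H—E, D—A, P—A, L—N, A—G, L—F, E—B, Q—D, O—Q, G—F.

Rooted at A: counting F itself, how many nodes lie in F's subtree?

The subtree rooted at F contains: F, L, N — 3 nodes.

3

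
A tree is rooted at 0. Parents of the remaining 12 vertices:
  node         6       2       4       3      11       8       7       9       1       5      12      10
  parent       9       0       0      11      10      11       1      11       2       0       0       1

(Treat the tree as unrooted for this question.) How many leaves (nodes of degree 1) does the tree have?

The leaves are 3, 4, 5, 6, 7, 8, 12.
That is 7 leaves.

7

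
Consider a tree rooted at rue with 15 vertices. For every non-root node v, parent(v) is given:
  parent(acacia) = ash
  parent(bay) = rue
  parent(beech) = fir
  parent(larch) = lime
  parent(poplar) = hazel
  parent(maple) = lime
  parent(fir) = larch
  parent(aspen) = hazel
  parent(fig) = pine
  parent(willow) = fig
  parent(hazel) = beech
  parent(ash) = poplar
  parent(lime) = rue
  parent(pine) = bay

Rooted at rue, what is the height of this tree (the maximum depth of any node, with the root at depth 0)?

8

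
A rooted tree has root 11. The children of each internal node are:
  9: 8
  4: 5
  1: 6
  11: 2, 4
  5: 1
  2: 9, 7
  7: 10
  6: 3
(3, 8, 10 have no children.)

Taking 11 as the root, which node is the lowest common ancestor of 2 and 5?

11

2's ancestor chain is 2, 11 and 5's is 5, 4, 11; they first meet at 11.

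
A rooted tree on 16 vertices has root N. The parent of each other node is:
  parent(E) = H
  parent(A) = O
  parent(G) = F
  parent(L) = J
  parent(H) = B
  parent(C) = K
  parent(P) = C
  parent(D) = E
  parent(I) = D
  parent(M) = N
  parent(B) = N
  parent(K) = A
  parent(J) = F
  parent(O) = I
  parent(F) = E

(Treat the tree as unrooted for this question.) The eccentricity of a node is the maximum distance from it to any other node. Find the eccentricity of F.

The node farthest from F is P, via F-E-D-I-O-A-K-C-P — 8 edges.

8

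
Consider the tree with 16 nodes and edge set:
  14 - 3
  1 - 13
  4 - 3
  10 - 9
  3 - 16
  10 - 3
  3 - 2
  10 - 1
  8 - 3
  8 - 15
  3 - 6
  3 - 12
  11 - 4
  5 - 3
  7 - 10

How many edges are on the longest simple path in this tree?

5

BFS from 13 reaches 11 last, at distance 5; BFS from 11 confirms no node is farther.
Path: 13-1-10-3-4-11.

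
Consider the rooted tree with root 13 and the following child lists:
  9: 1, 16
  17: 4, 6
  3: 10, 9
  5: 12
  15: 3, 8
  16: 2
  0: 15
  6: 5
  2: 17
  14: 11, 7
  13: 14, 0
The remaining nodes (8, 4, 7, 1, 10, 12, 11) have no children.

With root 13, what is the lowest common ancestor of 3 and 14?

13

3's ancestor chain is 3, 15, 0, 13 and 14's is 14, 13; they first meet at 13.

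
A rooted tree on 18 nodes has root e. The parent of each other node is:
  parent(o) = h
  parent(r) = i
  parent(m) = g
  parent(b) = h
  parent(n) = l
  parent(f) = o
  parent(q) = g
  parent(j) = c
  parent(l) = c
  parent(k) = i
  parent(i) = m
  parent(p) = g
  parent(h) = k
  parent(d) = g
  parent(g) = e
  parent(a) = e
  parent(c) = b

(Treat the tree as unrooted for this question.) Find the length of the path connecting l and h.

Walking from l: l–c–b–h. Length 3.

3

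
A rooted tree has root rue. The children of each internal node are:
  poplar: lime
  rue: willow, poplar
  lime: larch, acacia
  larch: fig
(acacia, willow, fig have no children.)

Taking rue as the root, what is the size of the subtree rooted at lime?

4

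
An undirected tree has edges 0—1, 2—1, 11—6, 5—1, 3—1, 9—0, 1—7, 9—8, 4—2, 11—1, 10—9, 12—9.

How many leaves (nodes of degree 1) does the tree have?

8

The leaves are 3, 4, 5, 6, 7, 8, 10, 12.
That is 8 leaves.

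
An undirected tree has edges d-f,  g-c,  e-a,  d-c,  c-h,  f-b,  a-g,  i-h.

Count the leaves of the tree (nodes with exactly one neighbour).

3

Exactly 3 nodes have a single neighbour: b, e, i.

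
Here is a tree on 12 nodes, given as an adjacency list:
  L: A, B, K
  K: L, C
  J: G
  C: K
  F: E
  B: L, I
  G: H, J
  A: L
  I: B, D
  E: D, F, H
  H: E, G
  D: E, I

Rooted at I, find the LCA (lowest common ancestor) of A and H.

I

Ancestors of A (toward the root): A, L, B, I.
Ancestors of H: H, E, D, I.
The deepest node appearing in both lists is I.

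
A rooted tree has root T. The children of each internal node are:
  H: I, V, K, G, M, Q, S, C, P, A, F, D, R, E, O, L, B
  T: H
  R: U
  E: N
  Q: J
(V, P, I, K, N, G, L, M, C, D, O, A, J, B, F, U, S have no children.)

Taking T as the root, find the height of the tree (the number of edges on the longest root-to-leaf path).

The longest root-to-leaf path is T–H–E–N (3 edges).

3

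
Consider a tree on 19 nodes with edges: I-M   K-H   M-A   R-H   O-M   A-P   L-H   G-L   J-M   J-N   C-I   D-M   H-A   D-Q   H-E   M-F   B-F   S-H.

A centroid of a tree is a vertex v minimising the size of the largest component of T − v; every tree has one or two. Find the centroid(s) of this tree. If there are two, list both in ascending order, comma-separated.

M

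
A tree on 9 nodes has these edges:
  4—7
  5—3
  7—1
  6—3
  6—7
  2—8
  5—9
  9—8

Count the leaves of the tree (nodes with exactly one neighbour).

3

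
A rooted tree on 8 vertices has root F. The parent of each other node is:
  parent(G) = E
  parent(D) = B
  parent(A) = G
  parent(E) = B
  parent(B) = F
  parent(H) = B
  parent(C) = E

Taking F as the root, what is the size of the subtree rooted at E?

4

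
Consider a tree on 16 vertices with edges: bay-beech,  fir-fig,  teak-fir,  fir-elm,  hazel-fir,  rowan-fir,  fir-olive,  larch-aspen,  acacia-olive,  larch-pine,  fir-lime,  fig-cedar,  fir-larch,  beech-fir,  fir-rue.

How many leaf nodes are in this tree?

Degree-1 nodes: acacia, aspen, bay, cedar, elm, hazel, lime, pine, rowan, rue, teak — 11 of them.

11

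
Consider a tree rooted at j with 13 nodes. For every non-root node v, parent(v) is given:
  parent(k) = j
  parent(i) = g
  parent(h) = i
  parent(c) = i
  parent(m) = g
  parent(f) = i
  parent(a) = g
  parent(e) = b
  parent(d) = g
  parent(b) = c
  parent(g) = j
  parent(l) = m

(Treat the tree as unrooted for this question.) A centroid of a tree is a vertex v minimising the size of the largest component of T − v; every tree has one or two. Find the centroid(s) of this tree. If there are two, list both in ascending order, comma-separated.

If g is removed the pieces have sizes 6, 2, 2, 1, 1, all ≤ ⌊13/2⌋ = 6.
No neighbour of g does as well, so g is the unique centroid.

g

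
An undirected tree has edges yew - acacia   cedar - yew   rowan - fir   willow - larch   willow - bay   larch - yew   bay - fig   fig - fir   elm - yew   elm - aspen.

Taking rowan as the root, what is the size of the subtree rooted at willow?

Descendants of willow (including itself): willow, larch, yew, cedar, elm, acacia, aspen. That's 7.

7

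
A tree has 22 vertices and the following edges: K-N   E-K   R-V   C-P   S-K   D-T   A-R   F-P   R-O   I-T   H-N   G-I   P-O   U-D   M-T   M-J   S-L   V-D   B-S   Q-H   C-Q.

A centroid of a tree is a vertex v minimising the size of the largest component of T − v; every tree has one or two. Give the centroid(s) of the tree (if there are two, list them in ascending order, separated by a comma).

If P is removed the pieces have sizes 11, 9, 1, all ≤ ⌊22/2⌋ = 11.
Its neighbour O also leaves a largest component of size 11, so both are centroids.

O, P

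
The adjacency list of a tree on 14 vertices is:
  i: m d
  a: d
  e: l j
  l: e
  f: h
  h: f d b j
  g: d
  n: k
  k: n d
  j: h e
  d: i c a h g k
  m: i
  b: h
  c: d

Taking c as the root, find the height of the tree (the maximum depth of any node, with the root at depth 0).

5

l sits deepest: c–d–h–j–e–l — 5 edges from the root.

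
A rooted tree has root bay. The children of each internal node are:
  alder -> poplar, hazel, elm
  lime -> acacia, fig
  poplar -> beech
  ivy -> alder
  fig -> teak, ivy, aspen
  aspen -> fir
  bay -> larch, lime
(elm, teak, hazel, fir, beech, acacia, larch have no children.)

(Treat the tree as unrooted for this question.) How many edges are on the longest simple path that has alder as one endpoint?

5

The node farthest from alder is larch, via alder–ivy–fig–lime–bay–larch — 5 edges.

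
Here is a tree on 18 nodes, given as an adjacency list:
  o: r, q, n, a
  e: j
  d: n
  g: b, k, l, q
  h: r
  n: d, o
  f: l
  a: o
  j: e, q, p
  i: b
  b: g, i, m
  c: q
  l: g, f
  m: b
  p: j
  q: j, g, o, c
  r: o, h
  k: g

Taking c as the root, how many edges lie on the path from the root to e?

Climbing from e to the root: e–j–q–c. That's 3 steps.

3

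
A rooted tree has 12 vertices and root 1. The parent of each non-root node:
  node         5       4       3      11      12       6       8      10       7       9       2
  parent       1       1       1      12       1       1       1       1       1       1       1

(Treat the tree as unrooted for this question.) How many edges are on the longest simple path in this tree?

A longest path is 11-12-1-7, with 3 edges.

3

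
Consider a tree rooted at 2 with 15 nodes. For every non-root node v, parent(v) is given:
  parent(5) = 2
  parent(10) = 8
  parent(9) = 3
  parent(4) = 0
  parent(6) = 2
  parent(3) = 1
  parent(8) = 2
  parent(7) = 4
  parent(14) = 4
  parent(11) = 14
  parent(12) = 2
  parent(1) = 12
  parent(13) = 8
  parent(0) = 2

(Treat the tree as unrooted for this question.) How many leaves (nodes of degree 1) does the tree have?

Degree-1 nodes: 5, 6, 7, 9, 10, 11, 13 — 7 of them.

7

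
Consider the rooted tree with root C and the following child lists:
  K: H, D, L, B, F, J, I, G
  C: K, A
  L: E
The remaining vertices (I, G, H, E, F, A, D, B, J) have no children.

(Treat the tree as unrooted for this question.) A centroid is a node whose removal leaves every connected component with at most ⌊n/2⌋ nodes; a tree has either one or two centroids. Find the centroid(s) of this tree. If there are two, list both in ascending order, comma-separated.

Delete K: the remaining components have sizes 2, 2, 1, 1, 1, 1, 1, 1, 1. Max 2 ≤ 6, so K is a centroid.
Every other node leaves some component of size > 6, so the centroid is unique.

K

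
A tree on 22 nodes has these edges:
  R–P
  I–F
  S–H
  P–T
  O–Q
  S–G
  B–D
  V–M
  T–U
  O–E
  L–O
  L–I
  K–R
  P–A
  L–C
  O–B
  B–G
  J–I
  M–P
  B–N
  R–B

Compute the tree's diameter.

Starting from U, a farthest node is J at distance 8.
One longest path: U–T–P–R–B–O–L–I–J.
So the diameter is 8.

8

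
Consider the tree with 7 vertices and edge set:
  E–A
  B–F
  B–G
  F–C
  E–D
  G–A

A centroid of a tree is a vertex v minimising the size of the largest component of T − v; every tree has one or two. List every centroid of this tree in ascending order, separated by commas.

Removing G splits the tree into components of sizes 3, 3; the largest is 3 ≤ ⌊7/2⌋ = 3.
No neighbour of G does as well, so G is the unique centroid.

G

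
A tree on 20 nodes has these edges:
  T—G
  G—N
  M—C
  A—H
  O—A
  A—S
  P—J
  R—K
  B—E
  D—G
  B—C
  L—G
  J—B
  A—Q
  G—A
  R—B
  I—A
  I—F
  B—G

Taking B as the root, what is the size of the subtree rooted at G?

12

The subtree rooted at G contains: G, A, D, L, N, T, I, S, O, H, Q, F — 12 nodes.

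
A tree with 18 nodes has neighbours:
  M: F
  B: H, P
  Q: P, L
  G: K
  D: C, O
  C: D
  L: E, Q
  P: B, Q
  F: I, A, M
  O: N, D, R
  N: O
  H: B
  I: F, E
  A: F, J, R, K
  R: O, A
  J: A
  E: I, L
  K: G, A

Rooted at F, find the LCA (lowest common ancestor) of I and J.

I's ancestor chain is I, F and J's is J, A, F; they first meet at F.

F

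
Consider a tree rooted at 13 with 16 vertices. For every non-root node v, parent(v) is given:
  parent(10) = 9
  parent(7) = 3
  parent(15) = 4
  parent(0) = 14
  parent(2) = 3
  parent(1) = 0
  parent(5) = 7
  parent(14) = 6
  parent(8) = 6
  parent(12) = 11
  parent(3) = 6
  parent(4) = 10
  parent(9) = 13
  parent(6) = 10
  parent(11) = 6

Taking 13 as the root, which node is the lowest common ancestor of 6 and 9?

6's ancestor chain is 6, 10, 9, 13 and 9's is 9, 13; they first meet at 9.

9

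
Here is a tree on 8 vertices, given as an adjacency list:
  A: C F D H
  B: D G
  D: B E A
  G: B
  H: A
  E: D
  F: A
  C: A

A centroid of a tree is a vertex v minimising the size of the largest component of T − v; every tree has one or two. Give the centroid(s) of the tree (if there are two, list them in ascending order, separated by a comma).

Delete D: the remaining components have sizes 4, 2, 1. Max 4 ≤ 4, so D is a centroid.
Its neighbour A also leaves a largest component of size 4, so both are centroids.

A, D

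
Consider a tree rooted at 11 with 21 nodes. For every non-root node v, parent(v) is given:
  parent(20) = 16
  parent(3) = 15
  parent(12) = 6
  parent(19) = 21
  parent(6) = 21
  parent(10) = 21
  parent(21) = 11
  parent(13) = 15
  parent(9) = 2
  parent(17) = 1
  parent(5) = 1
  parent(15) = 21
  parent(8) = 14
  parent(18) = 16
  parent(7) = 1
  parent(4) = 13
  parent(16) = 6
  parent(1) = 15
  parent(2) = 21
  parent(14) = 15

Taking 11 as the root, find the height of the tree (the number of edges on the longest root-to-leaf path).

The longest root-to-leaf path is 11 → 21 → 6 → 16 → 18 (4 edges).

4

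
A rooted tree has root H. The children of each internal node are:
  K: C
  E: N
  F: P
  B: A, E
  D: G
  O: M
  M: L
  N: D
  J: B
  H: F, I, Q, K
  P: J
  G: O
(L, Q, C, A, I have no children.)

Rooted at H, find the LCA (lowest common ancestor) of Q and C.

H

Q's ancestor chain is Q, H and C's is C, K, H; they first meet at H.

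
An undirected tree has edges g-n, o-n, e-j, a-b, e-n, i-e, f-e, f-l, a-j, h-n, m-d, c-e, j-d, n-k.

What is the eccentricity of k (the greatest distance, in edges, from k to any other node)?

5

Distances from k peak at 5, attained at b (m also at distance 5).
k–n–e–j–a–b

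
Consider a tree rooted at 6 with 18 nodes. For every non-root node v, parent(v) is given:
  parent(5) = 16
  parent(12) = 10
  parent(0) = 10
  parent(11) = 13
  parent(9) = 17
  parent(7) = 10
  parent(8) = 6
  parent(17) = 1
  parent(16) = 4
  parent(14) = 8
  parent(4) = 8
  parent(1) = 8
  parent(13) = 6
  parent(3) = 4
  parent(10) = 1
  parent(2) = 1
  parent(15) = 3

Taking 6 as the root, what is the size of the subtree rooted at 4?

5

The subtree rooted at 4 contains: 4, 3, 16, 15, 5 — 5 nodes.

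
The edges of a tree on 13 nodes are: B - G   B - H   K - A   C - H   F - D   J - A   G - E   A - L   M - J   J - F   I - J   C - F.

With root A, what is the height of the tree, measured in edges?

7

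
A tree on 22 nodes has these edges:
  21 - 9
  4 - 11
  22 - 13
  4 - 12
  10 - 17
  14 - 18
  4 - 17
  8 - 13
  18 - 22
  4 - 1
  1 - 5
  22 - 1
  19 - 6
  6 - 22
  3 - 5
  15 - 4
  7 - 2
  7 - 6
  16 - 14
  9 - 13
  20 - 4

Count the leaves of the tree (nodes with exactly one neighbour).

11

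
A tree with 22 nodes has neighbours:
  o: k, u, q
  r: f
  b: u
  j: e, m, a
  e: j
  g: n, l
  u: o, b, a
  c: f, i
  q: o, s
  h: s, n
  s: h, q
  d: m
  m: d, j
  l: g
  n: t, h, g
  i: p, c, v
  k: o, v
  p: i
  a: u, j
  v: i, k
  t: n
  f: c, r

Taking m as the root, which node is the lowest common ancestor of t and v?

o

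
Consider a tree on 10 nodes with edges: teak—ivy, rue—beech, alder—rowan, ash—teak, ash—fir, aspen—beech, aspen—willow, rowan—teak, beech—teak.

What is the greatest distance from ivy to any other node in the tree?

A farthest node from ivy is willow.
The path ivy–teak–beech–aspen–willow has 4 edges.

4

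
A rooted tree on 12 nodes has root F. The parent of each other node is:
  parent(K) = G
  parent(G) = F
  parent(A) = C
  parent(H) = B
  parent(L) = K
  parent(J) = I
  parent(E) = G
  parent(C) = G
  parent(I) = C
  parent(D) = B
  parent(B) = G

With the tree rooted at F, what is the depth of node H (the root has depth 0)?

Climbing from H to the root: H → B → G → F. That's 3 steps.

3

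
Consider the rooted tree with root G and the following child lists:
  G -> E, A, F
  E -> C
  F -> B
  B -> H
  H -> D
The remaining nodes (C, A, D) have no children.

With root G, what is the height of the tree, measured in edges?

D sits deepest: G-F-B-H-D — 4 edges from the root.

4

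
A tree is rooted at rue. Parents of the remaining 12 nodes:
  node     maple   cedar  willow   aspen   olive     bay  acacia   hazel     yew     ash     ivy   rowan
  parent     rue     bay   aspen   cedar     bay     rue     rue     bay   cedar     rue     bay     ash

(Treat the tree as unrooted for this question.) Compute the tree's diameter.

BFS from willow reaches rowan last, at distance 6; BFS from rowan confirms no node is farther.
Path: willow – aspen – cedar – bay – rue – ash – rowan.

6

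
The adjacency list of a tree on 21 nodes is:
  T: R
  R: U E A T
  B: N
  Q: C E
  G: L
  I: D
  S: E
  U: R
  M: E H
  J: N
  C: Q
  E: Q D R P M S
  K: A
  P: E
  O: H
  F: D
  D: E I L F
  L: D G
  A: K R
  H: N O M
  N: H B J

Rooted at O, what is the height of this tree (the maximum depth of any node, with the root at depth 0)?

6

A deepest node is K, reached by O – H – M – E – R – A – K.
That path has 6 edges, so the height is 6.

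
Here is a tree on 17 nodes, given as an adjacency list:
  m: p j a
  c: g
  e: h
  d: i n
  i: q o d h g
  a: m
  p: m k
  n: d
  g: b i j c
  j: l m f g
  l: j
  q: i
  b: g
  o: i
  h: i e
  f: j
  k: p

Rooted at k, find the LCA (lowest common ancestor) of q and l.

Path q→root: q i g j m p k; path l→root: l j m p k.
First common node: j.

j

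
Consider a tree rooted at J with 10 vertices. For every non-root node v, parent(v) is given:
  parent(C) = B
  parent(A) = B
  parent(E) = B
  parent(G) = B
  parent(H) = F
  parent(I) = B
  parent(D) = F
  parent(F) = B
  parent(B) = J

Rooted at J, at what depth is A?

2

J–B–A — 2 edges.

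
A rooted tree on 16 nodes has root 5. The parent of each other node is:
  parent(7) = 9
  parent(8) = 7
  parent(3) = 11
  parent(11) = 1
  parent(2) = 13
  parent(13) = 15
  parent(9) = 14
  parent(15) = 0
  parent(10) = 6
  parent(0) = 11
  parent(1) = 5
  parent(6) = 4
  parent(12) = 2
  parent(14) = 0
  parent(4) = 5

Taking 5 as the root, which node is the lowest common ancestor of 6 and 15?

6's ancestor chain is 6, 4, 5 and 15's is 15, 0, 11, 1, 5; they first meet at 5.

5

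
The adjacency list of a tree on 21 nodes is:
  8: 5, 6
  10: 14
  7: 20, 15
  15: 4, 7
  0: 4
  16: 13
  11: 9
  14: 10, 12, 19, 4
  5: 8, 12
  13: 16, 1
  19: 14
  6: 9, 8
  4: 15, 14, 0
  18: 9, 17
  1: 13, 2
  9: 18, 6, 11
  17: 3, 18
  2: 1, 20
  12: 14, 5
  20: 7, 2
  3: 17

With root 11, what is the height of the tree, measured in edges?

The longest root-to-leaf path is 11 → 9 → 6 → 8 → 5 → 12 → 14 → 4 → 15 → 7 → 20 → 2 → 1 → 13 → 16 (14 edges).

14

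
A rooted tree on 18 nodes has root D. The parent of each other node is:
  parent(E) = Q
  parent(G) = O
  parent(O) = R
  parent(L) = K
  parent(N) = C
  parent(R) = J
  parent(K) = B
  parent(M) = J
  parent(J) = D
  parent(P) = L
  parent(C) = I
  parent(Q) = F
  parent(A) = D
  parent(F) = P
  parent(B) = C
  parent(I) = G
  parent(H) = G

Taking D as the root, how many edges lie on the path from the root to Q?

12

Path from D to Q: D–J–R–O–G–I–C–B–K–L–P–F–Q, which has 12 edges.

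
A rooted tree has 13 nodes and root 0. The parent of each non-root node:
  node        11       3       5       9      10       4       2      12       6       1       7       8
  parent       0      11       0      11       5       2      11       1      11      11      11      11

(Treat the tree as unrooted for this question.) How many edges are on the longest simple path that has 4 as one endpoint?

Distances from 4 peak at 5, attained at 10.
4–2–11–0–5–10

5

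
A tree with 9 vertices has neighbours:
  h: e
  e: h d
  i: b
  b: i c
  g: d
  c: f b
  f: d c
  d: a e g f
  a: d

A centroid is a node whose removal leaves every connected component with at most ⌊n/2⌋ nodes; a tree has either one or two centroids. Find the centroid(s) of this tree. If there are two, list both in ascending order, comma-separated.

Removing d splits the tree into components of sizes 4, 2, 1, 1; the largest is 4 ≤ ⌊9/2⌋ = 4.
No neighbour of d does as well, so d is the unique centroid.

d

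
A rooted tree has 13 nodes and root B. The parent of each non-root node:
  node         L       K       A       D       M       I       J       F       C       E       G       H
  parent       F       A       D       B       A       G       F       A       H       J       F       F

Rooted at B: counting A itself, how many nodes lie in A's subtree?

11

The subtree rooted at A contains: A, F, M, K, J, H, G, L, E, C, I — 11 nodes.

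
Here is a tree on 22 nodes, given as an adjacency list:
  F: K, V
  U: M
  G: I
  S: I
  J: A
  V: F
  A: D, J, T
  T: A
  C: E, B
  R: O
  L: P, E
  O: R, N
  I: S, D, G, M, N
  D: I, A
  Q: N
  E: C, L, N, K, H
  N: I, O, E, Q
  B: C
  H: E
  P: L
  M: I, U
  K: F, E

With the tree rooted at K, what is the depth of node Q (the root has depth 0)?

Path from K to Q: K – E – N – Q, which has 3 edges.

3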